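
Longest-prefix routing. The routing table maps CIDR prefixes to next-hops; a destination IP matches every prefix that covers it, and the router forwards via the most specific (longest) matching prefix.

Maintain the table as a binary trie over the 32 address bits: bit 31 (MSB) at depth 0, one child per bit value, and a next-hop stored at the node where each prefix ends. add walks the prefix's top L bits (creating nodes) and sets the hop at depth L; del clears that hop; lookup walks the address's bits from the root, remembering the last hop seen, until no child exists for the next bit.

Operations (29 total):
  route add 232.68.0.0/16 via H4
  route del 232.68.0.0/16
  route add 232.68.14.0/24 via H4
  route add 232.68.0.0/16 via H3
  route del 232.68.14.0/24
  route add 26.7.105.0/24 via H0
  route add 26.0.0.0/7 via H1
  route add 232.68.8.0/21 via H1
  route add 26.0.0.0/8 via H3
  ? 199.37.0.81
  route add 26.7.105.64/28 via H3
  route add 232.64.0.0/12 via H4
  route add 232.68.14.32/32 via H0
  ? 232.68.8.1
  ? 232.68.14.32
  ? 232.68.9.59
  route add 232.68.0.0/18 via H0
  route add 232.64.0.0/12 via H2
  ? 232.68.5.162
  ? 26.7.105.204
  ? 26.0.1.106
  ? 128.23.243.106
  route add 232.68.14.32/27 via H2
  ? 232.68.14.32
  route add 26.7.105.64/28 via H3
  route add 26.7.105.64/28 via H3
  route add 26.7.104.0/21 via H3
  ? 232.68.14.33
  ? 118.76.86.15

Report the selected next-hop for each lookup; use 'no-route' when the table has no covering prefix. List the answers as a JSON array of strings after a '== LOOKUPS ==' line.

Trace:
  + 232.68.0.0/16 (H4) depth=16
  - 232.68.0.0/16 clear@16
  + 232.68.14.0/24 (H4) depth=24
  + 232.68.0.0/16 (H3) depth=16
  - 232.68.14.0/24 clear@24
  + 26.7.105.0/24 (H0) depth=24
  + 26.0.0.0/7 (H1) depth=7
  + 232.68.8.0/21 (H1) depth=21
  + 26.0.0.0/8 (H3) depth=8
  ? 199.37.0.81  path d0:-→d1:-→d2:-  best=no-route
  + 26.7.105.64/28 (H3) depth=28
  + 232.64.0.0/12 (H4) depth=12
  + 232.68.14.32/32 (H0) depth=32
  ? 232.68.8.1  path d0:-→d1:-→d2:-→d3:-→d4:-→d5:-→d6:-→d7:-→d8:-→d9:-→d10:-→d11:-→d12:H4→d13:-→d14:-→d15:-→d16:H3→d17:-→d18:-→d19:-→d20:-→d21:H1  best=H1
  ? 232.68.14.32  path d0:-→d1:-→d2:-→d3:-→d4:-→d5:-→d6:-→d7:-→d8:-→d9:-→d10:-→d11:-→d12:H4→d13:-→d14:-→d15:-→d16:H3→d17:-→d18:-→d19:-→d20:-→d21:H1→d22:-→d23:-→d24:-→d25:-→d26:-→d27:-→d28:-→d29:-→d30:-→d31:-→d32:H0  best=H0
  ? 232.68.9.59  path d0:-→d1:-→d2:-→d3:-→d4:-→d5:-→d6:-→d7:-→d8:-→d9:-→d10:-→d11:-→d12:H4→d13:-→d14:-→d15:-→d16:H3→d17:-→d18:-→d19:-→d20:-→d21:H1  best=H1
  + 232.68.0.0/18 (H0) depth=18
  + 232.64.0.0/12 (H2) depth=12
  ? 232.68.5.162  path d0:-→d1:-→d2:-→d3:-→d4:-→d5:-→d6:-→d7:-→d8:-→d9:-→d10:-→d11:-→d12:H2→d13:-→d14:-→d15:-→d16:H3→d17:-→d18:H0→d19:-→d20:-  best=H0
  ? 26.7.105.204  path d0:-→d1:-→d2:-→d3:-→d4:-→d5:-→d6:-→d7:H1→d8:H3→d9:-→d10:-→d11:-→d12:-→d13:-→d14:-→d15:-→d16:-→d17:-→d18:-→d19:-→d20:-→d21:-→d22:-→d23:-→d24:H0  best=H0
  ? 26.0.1.106  path d0:-→d1:-→d2:-→d3:-→d4:-→d5:-→d6:-→d7:H1→d8:H3→d9:-→d10:-→d11:-→d12:-→d13:-  best=H3
  ? 128.23.243.106  path d0:-→d1:-  best=no-route
  + 232.68.14.32/27 (H2) depth=27
  ? 232.68.14.32  path d0:-→d1:-→d2:-→d3:-→d4:-→d5:-→d6:-→d7:-→d8:-→d9:-→d10:-→d11:-→d12:H2→d13:-→d14:-→d15:-→d16:H3→d17:-→d18:H0→d19:-→d20:-→d21:H1→d22:-→d23:-→d24:-→d25:-→d26:-→d27:H2→d28:-→d29:-→d30:-→d31:-→d32:H0  best=H0
  + 26.7.105.64/28 (H3) depth=28
  + 26.7.105.64/28 (H3) depth=28
  + 26.7.104.0/21 (H3) depth=21
  ? 232.68.14.33  path d0:-→d1:-→d2:-→d3:-→d4:-→d5:-→d6:-→d7:-→d8:-→d9:-→d10:-→d11:-→d12:H2→d13:-→d14:-→d15:-→d16:H3→d17:-→d18:H0→d19:-→d20:-→d21:H1→d22:-→d23:-→d24:-→d25:-→d26:-→d27:H2→d28:-→d29:-→d30:-→d31:-  best=H2
  ? 118.76.86.15  path d0:-→d1:-  best=no-route

== LOOKUPS ==
["no-route","H1","H0","H1","H0","H0","H3","no-route","H0","H2","no-route"]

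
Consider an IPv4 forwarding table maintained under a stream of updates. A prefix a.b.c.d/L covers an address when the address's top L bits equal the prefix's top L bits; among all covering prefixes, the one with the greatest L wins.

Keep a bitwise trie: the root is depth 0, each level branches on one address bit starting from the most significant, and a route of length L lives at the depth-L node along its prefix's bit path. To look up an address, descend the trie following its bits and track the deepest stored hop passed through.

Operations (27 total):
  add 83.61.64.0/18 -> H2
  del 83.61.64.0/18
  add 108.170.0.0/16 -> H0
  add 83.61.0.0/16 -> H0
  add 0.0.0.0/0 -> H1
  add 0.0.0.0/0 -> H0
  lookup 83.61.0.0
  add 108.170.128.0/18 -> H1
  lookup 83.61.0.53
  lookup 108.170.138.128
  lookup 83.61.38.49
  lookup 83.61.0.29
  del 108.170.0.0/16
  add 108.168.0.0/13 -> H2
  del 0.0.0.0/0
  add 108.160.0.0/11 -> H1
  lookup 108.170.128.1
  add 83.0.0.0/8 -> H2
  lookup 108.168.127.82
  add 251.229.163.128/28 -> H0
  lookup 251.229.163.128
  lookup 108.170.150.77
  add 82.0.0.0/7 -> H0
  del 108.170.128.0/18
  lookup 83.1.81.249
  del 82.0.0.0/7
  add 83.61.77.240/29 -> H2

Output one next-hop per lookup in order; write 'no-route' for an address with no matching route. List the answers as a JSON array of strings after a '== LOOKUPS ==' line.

Process each operation:
  + 83.61.64.0/18 (H2) depth=18
  - 83.61.64.0/18 clear@18
  + 108.170.0.0/16 (H0) depth=16
  + 83.61.0.0/16 (H0) depth=16
  + 0.0.0.0/0 (H1) depth=0
  + 0.0.0.0/0 (H0) depth=0
  lookup 83.61.0.0: bits 01010011001111010 walk d0:H0→d1:-→d2:-→d3:-→d4:-→d5:-→d6:-→d7:-→d8:-→d9:-→d10:-→d11:-→d12:-→d13:-→d14:-→d15:-→d16:H0→d17:- -> H0
  + 108.170.128.0/18 (H1) depth=18
  lookup 83.61.0.53: bits 01010011001111010 walk d0:H0→d1:-→d2:-→d3:-→d4:-→d5:-→d6:-→d7:-→d8:-→d9:-→d10:-→d11:-→d12:-→d13:-→d14:-→d15:-→d16:H0→d17:- -> H0
  lookup 108.170.138.128: bits 011011001010101010 walk d0:H0→d1:-→d2:-→d3:-→d4:-→d5:-→d6:-→d7:-→d8:-→d9:-→d10:-→d11:-→d12:-→d13:-→d14:-→d15:-→d16:H0→d17:-→d18:H1 -> H1
  lookup 83.61.38.49: bits 01010011001111010 walk d0:H0→d1:-→d2:-→d3:-→d4:-→d5:-→d6:-→d7:-→d8:-→d9:-→d10:-→d11:-→d12:-→d13:-→d14:-→d15:-→d16:H0→d17:- -> H0
  lookup 83.61.0.29: bits 01010011001111010 walk d0:H0→d1:-→d2:-→d3:-→d4:-→d5:-→d6:-→d7:-→d8:-→d9:-→d10:-→d11:-→d12:-→d13:-→d14:-→d15:-→d16:H0→d17:- -> H0
  - 108.170.0.0/16 clear@16
  + 108.168.0.0/13 (H2) depth=13
  - 0.0.0.0/0 clear@0
  + 108.160.0.0/11 (H1) depth=11
  lookup 108.170.128.1: bits 011011001010101010 walk d0:-→d1:-→d2:-→d3:-→d4:-→d5:-→d6:-→d7:-→d8:-→d9:-→d10:-→d11:H1→d12:-→d13:H2→d14:-→d15:-→d16:-→d17:-→d18:H1 -> H1
  + 83.0.0.0/8 (H2) depth=8
  lookup 108.168.127.82: bits 01101100101010 walk d0:-→d1:-→d2:-→d3:-→d4:-→d5:-→d6:-→d7:-→d8:-→d9:-→d10:-→d11:H1→d12:-→d13:H2→d14:- -> H2
  + 251.229.163.128/28 (H0) depth=28
  lookup 251.229.163.128: bits 1111101111100101101000111000 walk d0:-→d1:-→d2:-→d3:-→d4:-→d5:-→d6:-→d7:-→d8:-→d9:-→d10:-→d11:-→d12:-→d13:-→d14:-→d15:-→d16:-→d17:-→d18:-→d19:-→d20:-→d21:-→d22:-→d23:-→d24:-→d25:-→d26:-→d27:-→d28:H0 -> H0
  lookup 108.170.150.77: bits 011011001010101010 walk d0:-→d1:-→d2:-→d3:-→d4:-→d5:-→d6:-→d7:-→d8:-→d9:-→d10:-→d11:H1→d12:-→d13:H2→d14:-→d15:-→d16:-→d17:-→d18:H1 -> H1
  + 82.0.0.0/7 (H0) depth=7
  - 108.170.128.0/18 clear@18
  lookup 83.1.81.249: bits 0101001100 walk d0:-→d1:-→d2:-→d3:-→d4:-→d5:-→d6:-→d7:H0→d8:H2→d9:-→d10:- -> H2
  - 82.0.0.0/7 clear@7
  + 83.61.77.240/29 (H2) depth=29

== LOOKUPS ==
["H0","H0","H1","H0","H0","H1","H2","H0","H1","H2"]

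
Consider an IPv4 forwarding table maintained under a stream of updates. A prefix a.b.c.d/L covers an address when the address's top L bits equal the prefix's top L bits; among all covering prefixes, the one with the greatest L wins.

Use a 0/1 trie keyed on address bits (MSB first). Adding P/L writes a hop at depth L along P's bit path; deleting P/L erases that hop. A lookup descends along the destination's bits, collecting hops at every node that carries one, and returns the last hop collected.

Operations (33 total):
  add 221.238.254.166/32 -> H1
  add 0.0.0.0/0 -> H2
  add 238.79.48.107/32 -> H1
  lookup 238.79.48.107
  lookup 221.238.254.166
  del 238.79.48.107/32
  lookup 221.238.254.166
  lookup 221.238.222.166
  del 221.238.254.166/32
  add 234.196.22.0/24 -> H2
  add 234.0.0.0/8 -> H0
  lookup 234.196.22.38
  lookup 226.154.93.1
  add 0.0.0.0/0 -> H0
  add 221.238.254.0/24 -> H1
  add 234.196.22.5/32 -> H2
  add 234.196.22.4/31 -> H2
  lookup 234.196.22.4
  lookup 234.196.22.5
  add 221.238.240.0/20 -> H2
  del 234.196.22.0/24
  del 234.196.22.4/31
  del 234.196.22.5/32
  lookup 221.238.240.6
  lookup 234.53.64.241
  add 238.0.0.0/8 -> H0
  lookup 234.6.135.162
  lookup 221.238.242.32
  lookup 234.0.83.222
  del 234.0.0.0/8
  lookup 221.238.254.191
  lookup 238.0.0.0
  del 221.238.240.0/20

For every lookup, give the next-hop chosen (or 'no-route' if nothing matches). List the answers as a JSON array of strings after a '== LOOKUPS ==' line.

Trace:
  add 221.238.254.166/32 -> H1 at depth 32
  add 0.0.0.0/0 -> H2 at depth 0
  add 238.79.48.107/32 -> H1 at depth 32
  lookup 238.79.48.107: bits 11101110010011110011000001101011 walk d0:H2→d1:-→d2:-→d3:-→d4:-→d5:-→d6:-→d7:-→d8:-→d9:-→d10:-→d11:-→d12:-→d13:-→d14:-→d15:-→d16:-→d17:-→d18:-→d19:-→d20:-→d21:-→d22:-→d23:-→d24:-→d25:-→d26:-→d27:-→d28:-→d29:-→d30:-→d31:-→d32:H1 -> H1
  lookup 221.238.254.166: bits 11011101111011101111111010100110 walk d0:H2→d1:-→d2:-→d3:-→d4:-→d5:-→d6:-→d7:-→d8:-→d9:-→d10:-→d11:-→d12:-→d13:-→d14:-→d15:-→d16:-→d17:-→d18:-→d19:-→d20:-→d21:-→d22:-→d23:-→d24:-→d25:-→d26:-→d27:-→d28:-→d29:-→d30:-→d31:-→d32:H1 -> H1
  - 238.79.48.107/32 clear@32
  lookup 221.238.254.166: bits 11011101111011101111111010100110 walk d0:H2→d1:-→d2:-→d3:-→d4:-→d5:-→d6:-→d7:-→d8:-→d9:-→d10:-→d11:-→d12:-→d13:-→d14:-→d15:-→d16:-→d17:-→d18:-→d19:-→d20:-→d21:-→d22:-→d23:-→d24:-→d25:-→d26:-→d27:-→d28:-→d29:-→d30:-→d31:-→d32:H1 -> H1
  lookup 221.238.222.166: bits 110111011110111011 walk d0:H2→d1:-→d2:-→d3:-→d4:-→d5:-→d6:-→d7:-→d8:-→d9:-→d10:-→d11:-→d12:-→d13:-→d14:-→d15:-→d16:-→d17:-→d18:- -> H2
  - 221.238.254.166/32 clear@32
  add 234.196.22.0/24 -> H2 at depth 24
  add 234.0.0.0/8 -> H0 at depth 8
  lookup 234.196.22.38: bits 111010101100010000010110 walk d0:H2→d1:-→d2:-→d3:-→d4:-→d5:-→d6:-→d7:-→d8:H0→d9:-→d10:-→d11:-→d12:-→d13:-→d14:-→d15:-→d16:-→d17:-→d18:-→d19:-→d20:-→d21:-→d22:-→d23:-→d24:H2 -> H2
  lookup 226.154.93.1: bits 1110 walk d0:H2→d1:-→d2:-→d3:-→d4:- -> H2
  add 0.0.0.0/0 -> H0 at depth 0
  add 221.238.254.0/24 -> H1 at depth 24
  add 234.196.22.5/32 -> H2 at depth 32
  add 234.196.22.4/31 -> H2 at depth 31
  lookup 234.196.22.4: bits 1110101011000100000101100000010 walk d0:H0→d1:-→d2:-→d3:-→d4:-→d5:-→d6:-→d7:-→d8:H0→d9:-→d10:-→d11:-→d12:-→d13:-→d14:-→d15:-→d16:-→d17:-→d18:-→d19:-→d20:-→d21:-→d22:-→d23:-→d24:H2→d25:-→d26:-→d27:-→d28:-→d29:-→d30:-→d31:H2 -> H2
  lookup 234.196.22.5: bits 11101010110001000001011000000101 walk d0:H0→d1:-→d2:-→d3:-→d4:-→d5:-→d6:-→d7:-→d8:H0→d9:-→d10:-→d11:-→d12:-→d13:-→d14:-→d15:-→d16:-→d17:-→d18:-→d19:-→d20:-→d21:-→d22:-→d23:-→d24:H2→d25:-→d26:-→d27:-→d28:-→d29:-→d30:-→d31:H2→d32:H2 -> H2
  add 221.238.240.0/20 -> H2 at depth 20
  - 234.196.22.0/24 clear@24
  - 234.196.22.4/31 clear@31
  - 234.196.22.5/32 clear@32
  lookup 221.238.240.6: bits 11011101111011101111 walk d0:H0→d1:-→d2:-→d3:-→d4:-→d5:-→d6:-→d7:-→d8:-→d9:-→d10:-→d11:-→d12:-→d13:-→d14:-→d15:-→d16:-→d17:-→d18:-→d19:-→d20:H2 -> H2
  lookup 234.53.64.241: bits 11101010 walk d0:H0→d1:-→d2:-→d3:-→d4:-→d5:-→d6:-→d7:-→d8:H0 -> H0
  add 238.0.0.0/8 -> H0 at depth 8
  lookup 234.6.135.162: bits 11101010 walk d0:H0→d1:-→d2:-→d3:-→d4:-→d5:-→d6:-→d7:-→d8:H0 -> H0
  lookup 221.238.242.32: bits 11011101111011101111 walk d0:H0→d1:-→d2:-→d3:-→d4:-→d5:-→d6:-→d7:-→d8:-→d9:-→d10:-→d11:-→d12:-→d13:-→d14:-→d15:-→d16:-→d17:-→d18:-→d19:-→d20:H2 -> H2
  lookup 234.0.83.222: bits 11101010 walk d0:H0→d1:-→d2:-→d3:-→d4:-→d5:-→d6:-→d7:-→d8:H0 -> H0
  - 234.0.0.0/8 clear@8
  lookup 221.238.254.191: bits 110111011110111011111110101 walk d0:H0→d1:-→d2:-→d3:-→d4:-→d5:-→d6:-→d7:-→d8:-→d9:-→d10:-→d11:-→d12:-→d13:-→d14:-→d15:-→d16:-→d17:-→d18:-→d19:-→d20:H2→d21:-→d22:-→d23:-→d24:H1→d25:-→d26:-→d27:- -> H1
  lookup 238.0.0.0: bits 111011100 walk d0:H0→d1:-→d2:-→d3:-→d4:-→d5:-→d6:-→d7:-→d8:H0→d9:- -> H0
  - 221.238.240.0/20 clear@20

== LOOKUPS ==
["H1","H1","H1","H2","H2","H2","H2","H2","H2","H0","H0","H2","H0","H1","H0"]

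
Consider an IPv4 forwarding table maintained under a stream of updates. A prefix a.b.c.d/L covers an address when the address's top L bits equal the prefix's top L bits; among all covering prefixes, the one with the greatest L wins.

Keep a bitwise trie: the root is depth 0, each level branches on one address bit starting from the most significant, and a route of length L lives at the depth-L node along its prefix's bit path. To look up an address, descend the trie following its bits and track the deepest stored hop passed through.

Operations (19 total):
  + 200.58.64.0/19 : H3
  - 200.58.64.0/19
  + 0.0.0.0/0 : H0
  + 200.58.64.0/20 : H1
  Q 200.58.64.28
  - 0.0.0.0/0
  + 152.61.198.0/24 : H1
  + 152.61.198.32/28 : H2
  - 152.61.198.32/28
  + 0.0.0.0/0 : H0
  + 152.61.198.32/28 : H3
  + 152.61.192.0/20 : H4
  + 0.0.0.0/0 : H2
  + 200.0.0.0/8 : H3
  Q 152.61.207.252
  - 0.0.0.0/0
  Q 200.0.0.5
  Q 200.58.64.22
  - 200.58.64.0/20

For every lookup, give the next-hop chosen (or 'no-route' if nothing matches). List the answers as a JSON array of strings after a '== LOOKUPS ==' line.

Apply in order:
  add 200.58.64.0/19 -> H3 at depth 19
  del 200.58.64.0/19 (clear depth 19)
  add 0.0.0.0/0 -> H0 at depth 0
  add 200.58.64.0/20 -> H1 at depth 20
  ? 200.58.64.28  path d0:H0→d1:-→d2:-→d3:-→d4:-→d5:-→d6:-→d7:-→d8:-→d9:-→d10:-→d11:-→d12:-→d13:-→d14:-→d15:-→d16:-→d17:-→d18:-→d19:-→d20:H1  best=H1
  del 0.0.0.0/0 (clear depth 0)
  add 152.61.198.0/24 -> H1 at depth 24
  add 152.61.198.32/28 -> H2 at depth 28
  del 152.61.198.32/28 (clear depth 28)
  add 0.0.0.0/0 -> H0 at depth 0
  add 152.61.198.32/28 -> H3 at depth 28
  add 152.61.192.0/20 -> H4 at depth 20
  add 0.0.0.0/0 -> H2 at depth 0
  add 200.0.0.0/8 -> H3 at depth 8
  ? 152.61.207.252  path d0:H2→d1:-→d2:-→d3:-→d4:-→d5:-→d6:-→d7:-→d8:-→d9:-→d10:-→d11:-→d12:-→d13:-→d14:-→d15:-→d16:-→d17:-→d18:-→d19:-→d20:H4  best=H4
  del 0.0.0.0/0 (clear depth 0)
  ? 200.0.0.5  path d0:-→d1:-→d2:-→d3:-→d4:-→d5:-→d6:-→d7:-→d8:H3→d9:-→d10:-  best=H3
  ? 200.58.64.22  path d0:-→d1:-→d2:-→d3:-→d4:-→d5:-→d6:-→d7:-→d8:H3→d9:-→d10:-→d11:-→d12:-→d13:-→d14:-→d15:-→d16:-→d17:-→d18:-→d19:-→d20:H1  best=H1
  del 200.58.64.0/20 (clear depth 20)

== LOOKUPS ==
["H1","H4","H3","H1"]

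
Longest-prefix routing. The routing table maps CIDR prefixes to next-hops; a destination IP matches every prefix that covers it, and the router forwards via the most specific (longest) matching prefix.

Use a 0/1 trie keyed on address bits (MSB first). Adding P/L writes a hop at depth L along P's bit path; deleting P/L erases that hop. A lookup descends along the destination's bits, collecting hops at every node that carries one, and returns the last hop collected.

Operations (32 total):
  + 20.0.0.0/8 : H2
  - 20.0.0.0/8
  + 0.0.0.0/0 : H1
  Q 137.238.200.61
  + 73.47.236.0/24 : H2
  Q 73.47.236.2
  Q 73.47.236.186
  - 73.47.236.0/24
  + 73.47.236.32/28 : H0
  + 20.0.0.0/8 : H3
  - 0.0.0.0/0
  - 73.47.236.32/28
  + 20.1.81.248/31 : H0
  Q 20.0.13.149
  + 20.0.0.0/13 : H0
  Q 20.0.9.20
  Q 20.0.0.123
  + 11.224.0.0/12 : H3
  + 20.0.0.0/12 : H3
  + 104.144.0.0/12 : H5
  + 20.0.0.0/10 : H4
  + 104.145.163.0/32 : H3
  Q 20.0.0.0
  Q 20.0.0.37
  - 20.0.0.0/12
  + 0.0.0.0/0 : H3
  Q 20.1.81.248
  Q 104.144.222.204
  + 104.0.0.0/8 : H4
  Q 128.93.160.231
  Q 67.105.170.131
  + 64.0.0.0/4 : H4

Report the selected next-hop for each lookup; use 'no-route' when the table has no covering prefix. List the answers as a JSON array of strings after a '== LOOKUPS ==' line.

Process each operation:
  add 20.0.0.0/8 -> H2 at depth 8
  del 20.0.0.0/8 (clear depth 8)
  add 0.0.0.0/0 -> H1 at depth 0
  ? 137.238.200.61  path d0:H1  best=H1
  add 73.47.236.0/24 -> H2 at depth 24
  ? 73.47.236.2  path d0:H1→d1:-→d2:-→d3:-→d4:-→d5:-→d6:-→d7:-→d8:-→d9:-→d10:-→d11:-→d12:-→d13:-→d14:-→d15:-→d16:-→d17:-→d18:-→d19:-→d20:-→d21:-→d22:-→d23:-→d24:H2  best=H2
  ? 73.47.236.186  path d0:H1→d1:-→d2:-→d3:-→d4:-→d5:-→d6:-→d7:-→d8:-→d9:-→d10:-→d11:-→d12:-→d13:-→d14:-→d15:-→d16:-→d17:-→d18:-→d19:-→d20:-→d21:-→d22:-→d23:-→d24:H2  best=H2
  del 73.47.236.0/24 (clear depth 24)
  add 73.47.236.32/28 -> H0 at depth 28
  add 20.0.0.0/8 -> H3 at depth 8
  del 0.0.0.0/0 (clear depth 0)
  del 73.47.236.32/28 (clear depth 28)
  add 20.1.81.248/31 -> H0 at depth 31
  ? 20.0.13.149  path d0:-→d1:-→d2:-→d3:-→d4:-→d5:-→d6:-→d7:-→d8:H3→d9:-→d10:-→d11:-→d12:-→d13:-→d14:-→d15:-  best=H3
  add 20.0.0.0/13 -> H0 at depth 13
  ? 20.0.9.20  path d0:-→d1:-→d2:-→d3:-→d4:-→d5:-→d6:-→d7:-→d8:H3→d9:-→d10:-→d11:-→d12:-→d13:H0→d14:-→d15:-  best=H0
  ? 20.0.0.123  path d0:-→d1:-→d2:-→d3:-→d4:-→d5:-→d6:-→d7:-→d8:H3→d9:-→d10:-→d11:-→d12:-→d13:H0→d14:-→d15:-  best=H0
  add 11.224.0.0/12 -> H3 at depth 12
  add 20.0.0.0/12 -> H3 at depth 12
  add 104.144.0.0/12 -> H5 at depth 12
  add 20.0.0.0/10 -> H4 at depth 10
  add 104.145.163.0/32 -> H3 at depth 32
  ? 20.0.0.0  path d0:-→d1:-→d2:-→d3:-→d4:-→d5:-→d6:-→d7:-→d8:H3→d9:-→d10:H4→d11:-→d12:H3→d13:H0→d14:-→d15:-  best=H0
  ? 20.0.0.37  path d0:-→d1:-→d2:-→d3:-→d4:-→d5:-→d6:-→d7:-→d8:H3→d9:-→d10:H4→d11:-→d12:H3→d13:H0→d14:-→d15:-  best=H0
  del 20.0.0.0/12 (clear depth 12)
  add 0.0.0.0/0 -> H3 at depth 0
  ? 20.1.81.248  path d0:H3→d1:-→d2:-→d3:-→d4:-→d5:-→d6:-→d7:-→d8:H3→d9:-→d10:H4→d11:-→d12:-→d13:H0→d14:-→d15:-→d16:-→d17:-→d18:-→d19:-→d20:-→d21:-→d22:-→d23:-→d24:-→d25:-→d26:-→d27:-→d28:-→d29:-→d30:-→d31:H0  best=H0
  ? 104.144.222.204  path d0:H3→d1:-→d2:-→d3:-→d4:-→d5:-→d6:-→d7:-→d8:-→d9:-→d10:-→d11:-→d12:H5→d13:-→d14:-→d15:-  best=H5
  add 104.0.0.0/8 -> H4 at depth 8
  ? 128.93.160.231  path d0:H3  best=H3
  ? 67.105.170.131  path d0:H3→d1:-→d2:-→d3:-→d4:-  best=H3
  add 64.0.0.0/4 -> H4 at depth 4

== LOOKUPS ==
["H1","H2","H2","H3","H0","H0","H0","H0","H0","H5","H3","H3"]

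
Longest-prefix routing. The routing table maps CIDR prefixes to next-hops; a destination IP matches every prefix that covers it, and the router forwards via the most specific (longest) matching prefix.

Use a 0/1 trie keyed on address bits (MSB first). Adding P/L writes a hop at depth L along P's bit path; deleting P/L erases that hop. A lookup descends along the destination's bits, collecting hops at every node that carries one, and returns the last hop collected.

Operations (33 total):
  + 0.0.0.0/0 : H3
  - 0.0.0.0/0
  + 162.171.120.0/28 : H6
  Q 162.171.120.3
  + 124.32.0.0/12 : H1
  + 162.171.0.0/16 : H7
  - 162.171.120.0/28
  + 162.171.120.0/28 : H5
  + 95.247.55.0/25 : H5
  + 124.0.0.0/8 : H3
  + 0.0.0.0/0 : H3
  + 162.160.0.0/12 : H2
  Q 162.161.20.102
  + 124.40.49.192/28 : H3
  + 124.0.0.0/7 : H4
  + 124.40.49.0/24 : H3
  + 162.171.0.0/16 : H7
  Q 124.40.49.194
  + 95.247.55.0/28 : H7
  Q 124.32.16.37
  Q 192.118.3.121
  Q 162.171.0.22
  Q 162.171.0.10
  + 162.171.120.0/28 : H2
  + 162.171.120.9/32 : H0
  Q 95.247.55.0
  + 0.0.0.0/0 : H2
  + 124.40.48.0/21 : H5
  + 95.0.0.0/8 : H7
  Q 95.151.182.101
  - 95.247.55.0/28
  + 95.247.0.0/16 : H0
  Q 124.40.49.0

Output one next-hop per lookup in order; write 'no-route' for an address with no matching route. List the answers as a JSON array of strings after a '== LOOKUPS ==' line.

Process each operation:
  add 0.0.0.0/0 -> H3 at depth 0
  del 0.0.0.0/0 (clear depth 0)
  add 162.171.120.0/28 -> H6 at depth 28
  Q 162.171.120.3: descend 1010001010101011011110000000 ; hops seen [H6] ; pick H6
  add 124.32.0.0/12 -> H1 at depth 12
  add 162.171.0.0/16 -> H7 at depth 16
  del 162.171.120.0/28 (clear depth 28)
  add 162.171.120.0/28 -> H5 at depth 28
  add 95.247.55.0/25 -> H5 at depth 25
  add 124.0.0.0/8 -> H3 at depth 8
  add 0.0.0.0/0 -> H3 at depth 0
  add 162.160.0.0/12 -> H2 at depth 12
  Q 162.161.20.102: descend 101000101010 ; hops seen [H3,H2] ; pick H2
  add 124.40.49.192/28 -> H3 at depth 28
  add 124.0.0.0/7 -> H4 at depth 7
  add 124.40.49.0/24 -> H3 at depth 24
  add 162.171.0.0/16 -> H7 at depth 16
  Q 124.40.49.194: descend 0111110000101000001100011100 ; hops seen [H3,H4,H3,H1,H3,H3] ; pick H3
  add 95.247.55.0/28 -> H7 at depth 28
  Q 124.32.16.37: descend 011111000010 ; hops seen [H3,H4,H3,H1] ; pick H1
  Q 192.118.3.121: descend 1 ; hops seen [H3] ; pick H3
  Q 162.171.0.22: descend 10100010101010110 ; hops seen [H3,H2,H7] ; pick H7
  Q 162.171.0.10: descend 10100010101010110 ; hops seen [H3,H2,H7] ; pick H7
  add 162.171.120.0/28 -> H2 at depth 28
  add 162.171.120.9/32 -> H0 at depth 32
  Q 95.247.55.0: descend 0101111111110111001101110000 ; hops seen [H3,H5,H7] ; pick H7
  add 0.0.0.0/0 -> H2 at depth 0
  add 124.40.48.0/21 -> H5 at depth 21
  add 95.0.0.0/8 -> H7 at depth 8
  Q 95.151.182.101: descend 010111111 ; hops seen [H2,H7] ; pick H7
  del 95.247.55.0/28 (clear depth 28)
  add 95.247.0.0/16 -> H0 at depth 16
  Q 124.40.49.0: descend 011111000010100000110001 ; hops seen [H2,H4,H3,H1,H5,H3] ; pick H3

== LOOKUPS ==
["H6","H2","H3","H1","H3","H7","H7","H7","H7","H3"]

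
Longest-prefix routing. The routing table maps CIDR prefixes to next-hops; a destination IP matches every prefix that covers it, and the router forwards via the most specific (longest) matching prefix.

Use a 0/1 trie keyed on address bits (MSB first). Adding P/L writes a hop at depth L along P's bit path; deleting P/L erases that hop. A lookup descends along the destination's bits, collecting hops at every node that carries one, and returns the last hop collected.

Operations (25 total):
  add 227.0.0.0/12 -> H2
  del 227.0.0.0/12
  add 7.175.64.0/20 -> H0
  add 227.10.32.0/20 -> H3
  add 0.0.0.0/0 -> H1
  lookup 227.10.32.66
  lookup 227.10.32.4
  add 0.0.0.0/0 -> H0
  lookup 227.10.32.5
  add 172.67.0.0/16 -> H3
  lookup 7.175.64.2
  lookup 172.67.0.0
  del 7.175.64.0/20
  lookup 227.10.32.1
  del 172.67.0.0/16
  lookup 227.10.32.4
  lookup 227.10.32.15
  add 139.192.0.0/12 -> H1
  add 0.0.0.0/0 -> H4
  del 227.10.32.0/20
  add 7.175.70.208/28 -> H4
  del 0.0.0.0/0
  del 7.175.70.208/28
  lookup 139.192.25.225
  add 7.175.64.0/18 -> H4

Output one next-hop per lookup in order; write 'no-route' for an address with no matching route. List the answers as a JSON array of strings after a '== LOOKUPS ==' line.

Process each operation:
  + 227.0.0.0/12 (H2) depth=12
  del 227.0.0.0/12 (clear depth 12)
  + 7.175.64.0/20 (H0) depth=20
  + 227.10.32.0/20 (H3) depth=20
  + 0.0.0.0/0 (H1) depth=0
  lookup 227.10.32.66: bits 11100011000010100010 walk d0:H1→d1:-→d2:-→d3:-→d4:-→d5:-→d6:-→d7:-→d8:-→d9:-→d10:-→d11:-→d12:-→d13:-→d14:-→d15:-→d16:-→d17:-→d18:-→d19:-→d20:H3 -> H3
  lookup 227.10.32.4: bits 11100011000010100010 walk d0:H1→d1:-→d2:-→d3:-→d4:-→d5:-→d6:-→d7:-→d8:-→d9:-→d10:-→d11:-→d12:-→d13:-→d14:-→d15:-→d16:-→d17:-→d18:-→d19:-→d20:H3 -> H3
  + 0.0.0.0/0 (H0) depth=0
  lookup 227.10.32.5: bits 11100011000010100010 walk d0:H0→d1:-→d2:-→d3:-→d4:-→d5:-→d6:-→d7:-→d8:-→d9:-→d10:-→d11:-→d12:-→d13:-→d14:-→d15:-→d16:-→d17:-→d18:-→d19:-→d20:H3 -> H3
  + 172.67.0.0/16 (H3) depth=16
  lookup 7.175.64.2: bits 00000111101011110100 walk d0:H0→d1:-→d2:-→d3:-→d4:-→d5:-→d6:-→d7:-→d8:-→d9:-→d10:-→d11:-→d12:-→d13:-→d14:-→d15:-→d16:-→d17:-→d18:-→d19:-→d20:H0 -> H0
  lookup 172.67.0.0: bits 1010110001000011 walk d0:H0→d1:-→d2:-→d3:-→d4:-→d5:-→d6:-→d7:-→d8:-→d9:-→d10:-→d11:-→d12:-→d13:-→d14:-→d15:-→d16:H3 -> H3
  del 7.175.64.0/20 (clear depth 20)
  lookup 227.10.32.1: bits 11100011000010100010 walk d0:H0→d1:-→d2:-→d3:-→d4:-→d5:-→d6:-→d7:-→d8:-→d9:-→d10:-→d11:-→d12:-→d13:-→d14:-→d15:-→d16:-→d17:-→d18:-→d19:-→d20:H3 -> H3
  del 172.67.0.0/16 (clear depth 16)
  lookup 227.10.32.4: bits 11100011000010100010 walk d0:H0→d1:-→d2:-→d3:-→d4:-→d5:-→d6:-→d7:-→d8:-→d9:-→d10:-→d11:-→d12:-→d13:-→d14:-→d15:-→d16:-→d17:-→d18:-→d19:-→d20:H3 -> H3
  lookup 227.10.32.15: bits 11100011000010100010 walk d0:H0→d1:-→d2:-→d3:-→d4:-→d5:-→d6:-→d7:-→d8:-→d9:-→d10:-→d11:-→d12:-→d13:-→d14:-→d15:-→d16:-→d17:-→d18:-→d19:-→d20:H3 -> H3
  + 139.192.0.0/12 (H1) depth=12
  + 0.0.0.0/0 (H4) depth=0
  del 227.10.32.0/20 (clear depth 20)
  + 7.175.70.208/28 (H4) depth=28
  del 0.0.0.0/0 (clear depth 0)
  del 7.175.70.208/28 (clear depth 28)
  lookup 139.192.25.225: bits 100010111100 walk d0:-→d1:-→d2:-→d3:-→d4:-→d5:-→d6:-→d7:-→d8:-→d9:-→d10:-→d11:-→d12:H1 -> H1
  + 7.175.64.0/18 (H4) depth=18

== LOOKUPS ==
["H3","H3","H3","H0","H3","H3","H3","H3","H1"]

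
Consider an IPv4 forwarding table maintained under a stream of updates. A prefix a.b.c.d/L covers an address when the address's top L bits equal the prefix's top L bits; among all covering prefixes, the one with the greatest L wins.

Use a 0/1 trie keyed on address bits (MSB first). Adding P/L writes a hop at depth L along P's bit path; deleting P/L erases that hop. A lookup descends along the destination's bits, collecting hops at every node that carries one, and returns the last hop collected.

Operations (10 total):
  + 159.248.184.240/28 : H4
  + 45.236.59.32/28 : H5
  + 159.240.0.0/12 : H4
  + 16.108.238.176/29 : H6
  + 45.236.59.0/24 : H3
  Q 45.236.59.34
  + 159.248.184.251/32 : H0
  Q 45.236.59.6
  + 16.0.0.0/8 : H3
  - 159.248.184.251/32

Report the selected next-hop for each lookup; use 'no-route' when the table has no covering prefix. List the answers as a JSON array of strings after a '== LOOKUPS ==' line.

Trace:
  add 159.248.184.240/28 -> H4 at depth 28
  add 45.236.59.32/28 -> H5 at depth 28
  add 159.240.0.0/12 -> H4 at depth 12
  add 16.108.238.176/29 -> H6 at depth 29
  add 45.236.59.0/24 -> H3 at depth 24
  Q 45.236.59.34: descend 0010110111101100001110110010 ; hops seen [H3,H5] ; pick H5
  add 159.248.184.251/32 -> H0 at depth 32
  Q 45.236.59.6: descend 00101101111011000011101100 ; hops seen [H3] ; pick H3
  add 16.0.0.0/8 -> H3 at depth 8
  - 159.248.184.251/32 clear@32

== LOOKUPS ==
["H5","H3"]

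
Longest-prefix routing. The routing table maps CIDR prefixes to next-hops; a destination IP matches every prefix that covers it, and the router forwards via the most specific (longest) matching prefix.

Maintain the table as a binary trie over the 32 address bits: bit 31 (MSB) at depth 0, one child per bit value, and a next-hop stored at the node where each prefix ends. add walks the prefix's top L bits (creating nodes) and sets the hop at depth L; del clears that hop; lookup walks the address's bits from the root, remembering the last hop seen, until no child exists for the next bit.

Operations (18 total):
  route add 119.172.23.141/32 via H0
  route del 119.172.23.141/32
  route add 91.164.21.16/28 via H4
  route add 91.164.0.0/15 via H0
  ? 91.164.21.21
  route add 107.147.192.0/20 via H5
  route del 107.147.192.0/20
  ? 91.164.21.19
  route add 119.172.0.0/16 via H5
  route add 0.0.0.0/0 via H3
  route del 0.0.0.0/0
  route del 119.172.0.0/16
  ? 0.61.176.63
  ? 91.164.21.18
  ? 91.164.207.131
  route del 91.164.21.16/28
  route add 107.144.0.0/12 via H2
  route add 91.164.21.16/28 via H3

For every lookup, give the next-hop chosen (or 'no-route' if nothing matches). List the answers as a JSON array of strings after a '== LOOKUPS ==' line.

Process each operation:
  add 119.172.23.141/32 -> H0 at depth 32
  - 119.172.23.141/32 clear@32
  add 91.164.21.16/28 -> H4 at depth 28
  add 91.164.0.0/15 -> H0 at depth 15
  ? 91.164.21.21  path d0:-→d1:-→d2:-→d3:-→d4:-→d5:-→d6:-→d7:-→d8:-→d9:-→d10:-→d11:-→d12:-→d13:-→d14:-→d15:H0→d16:-→d17:-→d18:-→d19:-→d20:-→d21:-→d22:-→d23:-→d24:-→d25:-→d26:-→d27:-→d28:H4  best=H4
  add 107.147.192.0/20 -> H5 at depth 20
  - 107.147.192.0/20 clear@20
  ? 91.164.21.19  path d0:-→d1:-→d2:-→d3:-→d4:-→d5:-→d6:-→d7:-→d8:-→d9:-→d10:-→d11:-→d12:-→d13:-→d14:-→d15:H0→d16:-→d17:-→d18:-→d19:-→d20:-→d21:-→d22:-→d23:-→d24:-→d25:-→d26:-→d27:-→d28:H4  best=H4
  add 119.172.0.0/16 -> H5 at depth 16
  add 0.0.0.0/0 -> H3 at depth 0
  - 0.0.0.0/0 clear@0
  - 119.172.0.0/16 clear@16
  ? 0.61.176.63  path d0:-→d1:-  best=no-route
  ? 91.164.21.18  path d0:-→d1:-→d2:-→d3:-→d4:-→d5:-→d6:-→d7:-→d8:-→d9:-→d10:-→d11:-→d12:-→d13:-→d14:-→d15:H0→d16:-→d17:-→d18:-→d19:-→d20:-→d21:-→d22:-→d23:-→d24:-→d25:-→d26:-→d27:-→d28:H4  best=H4
  ? 91.164.207.131  path d0:-→d1:-→d2:-→d3:-→d4:-→d5:-→d6:-→d7:-→d8:-→d9:-→d10:-→d11:-→d12:-→d13:-→d14:-→d15:H0→d16:-  best=H0
  - 91.164.21.16/28 clear@28
  add 107.144.0.0/12 -> H2 at depth 12
  add 91.164.21.16/28 -> H3 at depth 28

== LOOKUPS ==
["H4","H4","no-route","H4","H0"]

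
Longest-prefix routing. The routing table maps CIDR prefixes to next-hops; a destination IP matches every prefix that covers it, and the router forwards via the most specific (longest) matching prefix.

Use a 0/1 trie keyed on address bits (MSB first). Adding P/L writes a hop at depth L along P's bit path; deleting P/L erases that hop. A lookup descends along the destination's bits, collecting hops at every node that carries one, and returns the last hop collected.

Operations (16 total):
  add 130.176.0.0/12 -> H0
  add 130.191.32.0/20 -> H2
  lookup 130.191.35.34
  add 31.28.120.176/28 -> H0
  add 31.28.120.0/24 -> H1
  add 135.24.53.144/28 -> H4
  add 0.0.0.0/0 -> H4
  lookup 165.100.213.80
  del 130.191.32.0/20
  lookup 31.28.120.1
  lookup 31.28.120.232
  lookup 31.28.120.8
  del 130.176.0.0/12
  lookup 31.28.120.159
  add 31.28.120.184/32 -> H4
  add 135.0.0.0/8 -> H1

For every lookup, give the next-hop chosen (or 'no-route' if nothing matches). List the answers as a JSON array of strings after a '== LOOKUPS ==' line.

Trace:
  + 130.176.0.0/12 (H0) depth=12
  + 130.191.32.0/20 (H2) depth=20
  lookup 130.191.35.34: bits 10000010101111110010 walk d0:-→d1:-→d2:-→d3:-→d4:-→d5:-→d6:-→d7:-→d8:-→d9:-→d10:-→d11:-→d12:H0→d13:-→d14:-→d15:-→d16:-→d17:-→d18:-→d19:-→d20:H2 -> H2
  + 31.28.120.176/28 (H0) depth=28
  + 31.28.120.0/24 (H1) depth=24
  + 135.24.53.144/28 (H4) depth=28
  + 0.0.0.0/0 (H4) depth=0
  lookup 165.100.213.80: bits 10 walk d0:H4→d1:-→d2:- -> H4
  del 130.191.32.0/20 (clear depth 20)
  lookup 31.28.120.1: bits 000111110001110001111000 walk d0:H4→d1:-→d2:-→d3:-→d4:-→d5:-→d6:-→d7:-→d8:-→d9:-→d10:-→d11:-→d12:-→d13:-→d14:-→d15:-→d16:-→d17:-→d18:-→d19:-→d20:-→d21:-→d22:-→d23:-→d24:H1 -> H1
  lookup 31.28.120.232: bits 0001111100011100011110001 walk d0:H4→d1:-→d2:-→d3:-→d4:-→d5:-→d6:-→d7:-→d8:-→d9:-→d10:-→d11:-→d12:-→d13:-→d14:-→d15:-→d16:-→d17:-→d18:-→d19:-→d20:-→d21:-→d22:-→d23:-→d24:H1→d25:- -> H1
  lookup 31.28.120.8: bits 000111110001110001111000 walk d0:H4→d1:-→d2:-→d3:-→d4:-→d5:-→d6:-→d7:-→d8:-→d9:-→d10:-→d11:-→d12:-→d13:-→d14:-→d15:-→d16:-→d17:-→d18:-→d19:-→d20:-→d21:-→d22:-→d23:-→d24:H1 -> H1
  del 130.176.0.0/12 (clear depth 12)
  lookup 31.28.120.159: bits 00011111000111000111100010 walk d0:H4→d1:-→d2:-→d3:-→d4:-→d5:-→d6:-→d7:-→d8:-→d9:-→d10:-→d11:-→d12:-→d13:-→d14:-→d15:-→d16:-→d17:-→d18:-→d19:-→d20:-→d21:-→d22:-→d23:-→d24:H1→d25:-→d26:- -> H1
  + 31.28.120.184/32 (H4) depth=32
  + 135.0.0.0/8 (H1) depth=8

== LOOKUPS ==
["H2","H4","H1","H1","H1","H1"]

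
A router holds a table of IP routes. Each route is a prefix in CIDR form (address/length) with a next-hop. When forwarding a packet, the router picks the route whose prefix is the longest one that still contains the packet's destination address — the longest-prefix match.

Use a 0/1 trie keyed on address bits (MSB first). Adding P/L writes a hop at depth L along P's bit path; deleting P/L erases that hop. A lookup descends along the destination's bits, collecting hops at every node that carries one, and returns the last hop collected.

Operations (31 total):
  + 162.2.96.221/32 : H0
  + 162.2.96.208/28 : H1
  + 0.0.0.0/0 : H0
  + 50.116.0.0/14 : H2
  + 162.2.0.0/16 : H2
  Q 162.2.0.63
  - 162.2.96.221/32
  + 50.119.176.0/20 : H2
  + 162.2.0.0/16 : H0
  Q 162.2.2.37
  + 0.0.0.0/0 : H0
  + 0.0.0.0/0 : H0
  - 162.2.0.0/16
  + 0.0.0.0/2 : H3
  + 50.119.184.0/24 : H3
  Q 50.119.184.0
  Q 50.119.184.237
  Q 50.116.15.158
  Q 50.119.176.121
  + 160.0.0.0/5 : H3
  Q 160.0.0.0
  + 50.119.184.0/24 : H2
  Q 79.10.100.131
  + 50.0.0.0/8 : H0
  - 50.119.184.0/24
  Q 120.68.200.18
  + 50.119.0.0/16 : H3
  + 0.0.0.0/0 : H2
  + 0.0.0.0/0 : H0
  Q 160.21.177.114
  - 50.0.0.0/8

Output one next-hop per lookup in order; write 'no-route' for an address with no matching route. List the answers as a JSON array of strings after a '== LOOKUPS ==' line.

Trace:
  add 162.2.96.221/32 -> H0 at depth 32
  add 162.2.96.208/28 -> H1 at depth 28
  add 0.0.0.0/0 -> H0 at depth 0
  add 50.116.0.0/14 -> H2 at depth 14
  add 162.2.0.0/16 -> H2 at depth 16
  Q 162.2.0.63: descend 10100010000000100 ; hops seen [H0,H2] ; pick H2
  - 162.2.96.221/32 clear@32
  add 50.119.176.0/20 -> H2 at depth 20
  add 162.2.0.0/16 -> H0 at depth 16
  Q 162.2.2.37: descend 10100010000000100 ; hops seen [H0,H0] ; pick H0
  add 0.0.0.0/0 -> H0 at depth 0
  add 0.0.0.0/0 -> H0 at depth 0
  - 162.2.0.0/16 clear@16
  add 0.0.0.0/2 -> H3 at depth 2
  add 50.119.184.0/24 -> H3 at depth 24
  Q 50.119.184.0: descend 001100100111011110111000 ; hops seen [H0,H3,H2,H2,H3] ; pick H3
  Q 50.119.184.237: descend 001100100111011110111000 ; hops seen [H0,H3,H2,H2,H3] ; pick H3
  Q 50.116.15.158: descend 00110010011101 ; hops seen [H0,H3,H2] ; pick H2
  Q 50.119.176.121: descend 00110010011101111011 ; hops seen [H0,H3,H2,H2] ; pick H2
  add 160.0.0.0/5 -> H3 at depth 5
  Q 160.0.0.0: descend 101000 ; hops seen [H0,H3] ; pick H3
  add 50.119.184.0/24 -> H2 at depth 24
  Q 79.10.100.131: descend 0 ; hops seen [H0] ; pick H0
  add 50.0.0.0/8 -> H0 at depth 8
  - 50.119.184.0/24 clear@24
  Q 120.68.200.18: descend 0 ; hops seen [H0] ; pick H0
  add 50.119.0.0/16 -> H3 at depth 16
  add 0.0.0.0/0 -> H2 at depth 0
  add 0.0.0.0/0 -> H0 at depth 0
  Q 160.21.177.114: descend 101000 ; hops seen [H0,H3] ; pick H3
  - 50.0.0.0/8 clear@8

== LOOKUPS ==
["H2","H0","H3","H3","H2","H2","H3","H0","H0","H3"]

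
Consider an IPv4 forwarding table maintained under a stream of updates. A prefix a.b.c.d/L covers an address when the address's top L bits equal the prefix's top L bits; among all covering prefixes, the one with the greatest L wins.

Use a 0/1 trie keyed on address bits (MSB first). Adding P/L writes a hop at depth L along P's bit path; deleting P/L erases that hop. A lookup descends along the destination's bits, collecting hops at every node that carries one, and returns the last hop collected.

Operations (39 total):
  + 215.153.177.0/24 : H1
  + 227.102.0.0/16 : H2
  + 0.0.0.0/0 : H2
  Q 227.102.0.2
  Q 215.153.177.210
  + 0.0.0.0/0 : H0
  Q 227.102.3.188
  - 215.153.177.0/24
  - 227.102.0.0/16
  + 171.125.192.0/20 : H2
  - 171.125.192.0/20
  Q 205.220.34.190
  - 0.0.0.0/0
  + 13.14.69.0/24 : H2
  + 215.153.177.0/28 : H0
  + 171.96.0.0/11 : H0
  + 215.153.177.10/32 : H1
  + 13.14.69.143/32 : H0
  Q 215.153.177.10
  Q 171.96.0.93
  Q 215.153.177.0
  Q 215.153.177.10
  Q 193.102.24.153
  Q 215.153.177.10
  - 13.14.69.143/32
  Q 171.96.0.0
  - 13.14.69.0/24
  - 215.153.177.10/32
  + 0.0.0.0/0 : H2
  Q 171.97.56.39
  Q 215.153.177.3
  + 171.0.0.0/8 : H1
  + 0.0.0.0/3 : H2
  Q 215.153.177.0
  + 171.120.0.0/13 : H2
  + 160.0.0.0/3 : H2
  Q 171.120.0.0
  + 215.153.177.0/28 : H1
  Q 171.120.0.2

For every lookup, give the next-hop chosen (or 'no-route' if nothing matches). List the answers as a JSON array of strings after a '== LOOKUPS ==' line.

Process each operation:
  add 215.153.177.0/24 -> H1 at depth 24
  add 227.102.0.0/16 -> H2 at depth 16
  add 0.0.0.0/0 -> H2 at depth 0
  lookup 227.102.0.2: bits 1110001101100110 walk d0:H2→d1:-→d2:-→d3:-→d4:-→d5:-→d6:-→d7:-→d8:-→d9:-→d10:-→d11:-→d12:-→d13:-→d14:-→d15:-→d16:H2 -> H2
  lookup 215.153.177.210: bits 110101111001100110110001 walk d0:H2→d1:-→d2:-→d3:-→d4:-→d5:-→d6:-→d7:-→d8:-→d9:-→d10:-→d11:-→d12:-→d13:-→d14:-→d15:-→d16:-→d17:-→d18:-→d19:-→d20:-→d21:-→d22:-→d23:-→d24:H1 -> H1
  add 0.0.0.0/0 -> H0 at depth 0
  lookup 227.102.3.188: bits 1110001101100110 walk d0:H0→d1:-→d2:-→d3:-→d4:-→d5:-→d6:-→d7:-→d8:-→d9:-→d10:-→d11:-→d12:-→d13:-→d14:-→d15:-→d16:H2 -> H2
  del 215.153.177.0/24 (clear depth 24)
  del 227.102.0.0/16 (clear depth 16)
  add 171.125.192.0/20 -> H2 at depth 20
  del 171.125.192.0/20 (clear depth 20)
  lookup 205.220.34.190: bits 110 walk d0:H0→d1:-→d2:-→d3:- -> H0
  del 0.0.0.0/0 (clear depth 0)
  add 13.14.69.0/24 -> H2 at depth 24
  add 215.153.177.0/28 -> H0 at depth 28
  add 171.96.0.0/11 -> H0 at depth 11
  add 215.153.177.10/32 -> H1 at depth 32
  add 13.14.69.143/32 -> H0 at depth 32
  lookup 215.153.177.10: bits 11010111100110011011000100001010 walk d0:-→d1:-→d2:-→d3:-→d4:-→d5:-→d6:-→d7:-→d8:-→d9:-→d10:-→d11:-→d12:-→d13:-→d14:-→d15:-→d16:-→d17:-→d18:-→d19:-→d20:-→d21:-→d22:-→d23:-→d24:-→d25:-→d26:-→d27:-→d28:H0→d29:-→d30:-→d31:-→d32:H1 -> H1
  lookup 171.96.0.93: bits 10101011011 walk d0:-→d1:-→d2:-→d3:-→d4:-→d5:-→d6:-→d7:-→d8:-→d9:-→d10:-→d11:H0 -> H0
  lookup 215.153.177.0: bits 1101011110011001101100010000 walk d0:-→d1:-→d2:-→d3:-→d4:-→d5:-→d6:-→d7:-→d8:-→d9:-→d10:-→d11:-→d12:-→d13:-→d14:-→d15:-→d16:-→d17:-→d18:-→d19:-→d20:-→d21:-→d22:-→d23:-→d24:-→d25:-→d26:-→d27:-→d28:H0 -> H0
  lookup 215.153.177.10: bits 11010111100110011011000100001010 walk d0:-→d1:-→d2:-→d3:-→d4:-→d5:-→d6:-→d7:-→d8:-→d9:-→d10:-→d11:-→d12:-→d13:-→d14:-→d15:-→d16:-→d17:-→d18:-→d19:-→d20:-→d21:-→d22:-→d23:-→d24:-→d25:-→d26:-→d27:-→d28:H0→d29:-→d30:-→d31:-→d32:H1 -> H1
  lookup 193.102.24.153: bits 110 walk d0:-→d1:-→d2:-→d3:- -> no-route
  lookup 215.153.177.10: bits 11010111100110011011000100001010 walk d0:-→d1:-→d2:-→d3:-→d4:-→d5:-→d6:-→d7:-→d8:-→d9:-→d10:-→d11:-→d12:-→d13:-→d14:-→d15:-→d16:-→d17:-→d18:-→d19:-→d20:-→d21:-→d22:-→d23:-→d24:-→d25:-→d26:-→d27:-→d28:H0→d29:-→d30:-→d31:-→d32:H1 -> H1
  del 13.14.69.143/32 (clear depth 32)
  lookup 171.96.0.0: bits 10101011011 walk d0:-→d1:-→d2:-→d3:-→d4:-→d5:-→d6:-→d7:-→d8:-→d9:-→d10:-→d11:H0 -> H0
  del 13.14.69.0/24 (clear depth 24)
  del 215.153.177.10/32 (clear depth 32)
  add 0.0.0.0/0 -> H2 at depth 0
  lookup 171.97.56.39: bits 10101011011 walk d0:H2→d1:-→d2:-→d3:-→d4:-→d5:-→d6:-→d7:-→d8:-→d9:-→d10:-→d11:H0 -> H0
  lookup 215.153.177.3: bits 1101011110011001101100010000 walk d0:H2→d1:-→d2:-→d3:-→d4:-→d5:-→d6:-→d7:-→d8:-→d9:-→d10:-→d11:-→d12:-→d13:-→d14:-→d15:-→d16:-→d17:-→d18:-→d19:-→d20:-→d21:-→d22:-→d23:-→d24:-→d25:-→d26:-→d27:-→d28:H0 -> H0
  add 171.0.0.0/8 -> H1 at depth 8
  add 0.0.0.0/3 -> H2 at depth 3
  lookup 215.153.177.0: bits 1101011110011001101100010000 walk d0:H2→d1:-→d2:-→d3:-→d4:-→d5:-→d6:-→d7:-→d8:-→d9:-→d10:-→d11:-→d12:-→d13:-→d14:-→d15:-→d16:-→d17:-→d18:-→d19:-→d20:-→d21:-→d22:-→d23:-→d24:-→d25:-→d26:-→d27:-→d28:H0 -> H0
  add 171.120.0.0/13 -> H2 at depth 13
  add 160.0.0.0/3 -> H2 at depth 3
  lookup 171.120.0.0: bits 1010101101111 walk d0:H2→d1:-→d2:-→d3:H2→d4:-→d5:-→d6:-→d7:-→d8:H1→d9:-→d10:-→d11:H0→d12:-→d13:H2 -> H2
  add 215.153.177.0/28 -> H1 at depth 28
  lookup 171.120.0.2: bits 1010101101111 walk d0:H2→d1:-→d2:-→d3:H2→d4:-→d5:-→d6:-→d7:-→d8:H1→d9:-→d10:-→d11:H0→d12:-→d13:H2 -> H2

== LOOKUPS ==
["H2","H1","H2","H0","H1","H0","H0","H1","no-route","H1","H0","H0","H0","H0","H2","H2"]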